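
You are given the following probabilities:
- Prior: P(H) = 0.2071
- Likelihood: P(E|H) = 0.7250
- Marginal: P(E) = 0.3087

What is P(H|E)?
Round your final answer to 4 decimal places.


Using Bayes' theorem:

P(H|E) = P(E|H) × P(H) / P(E)
       = 0.7250 × 0.2071 / 0.3087
       = 0.15014750 / 0.3087
       = 0.4864

The evidence strengthens our belief in H.
Prior: 0.2071 → Posterior: 0.4864


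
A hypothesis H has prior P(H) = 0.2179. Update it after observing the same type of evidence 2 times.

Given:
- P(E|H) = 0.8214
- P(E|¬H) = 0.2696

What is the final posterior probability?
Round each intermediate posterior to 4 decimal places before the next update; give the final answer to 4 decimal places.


Sequential Bayesian updating:

Initial prior: P(H) = 0.2179

Update 1:
  P(E) = 0.8214 × 0.2179 + 0.2696 × 0.7821 = 0.17898306 + 0.21085416 = 0.38983722
  P(H|E) = 0.17898306 / 0.38983722 = 0.4591

Update 2:
  P(E) = 0.8214 × 0.4591 + 0.2696 × 0.5409 = 0.37710474 + 0.14582664 = 0.52293138
  P(H|E) = 0.37710474 / 0.52293138 = 0.7211

Final posterior: 0.7211


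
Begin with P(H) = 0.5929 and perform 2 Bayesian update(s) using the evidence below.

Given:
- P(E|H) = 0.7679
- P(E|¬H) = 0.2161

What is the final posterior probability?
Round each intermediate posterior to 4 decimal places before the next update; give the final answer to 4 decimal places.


Sequential Bayesian updating:

Initial prior: P(H) = 0.5929

Update 1:
  P(E) = 0.7679 × 0.5929 + 0.2161 × 0.4071 = 0.45528791 + 0.08797431 = 0.54326222
  P(H|E) = 0.45528791 / 0.54326222 = 0.8381

Update 2:
  P(E) = 0.7679 × 0.8381 + 0.2161 × 0.1619 = 0.64357699 + 0.03498659 = 0.67856358
  P(H|E) = 0.64357699 / 0.67856358 = 0.9484

Final posterior: 0.9484


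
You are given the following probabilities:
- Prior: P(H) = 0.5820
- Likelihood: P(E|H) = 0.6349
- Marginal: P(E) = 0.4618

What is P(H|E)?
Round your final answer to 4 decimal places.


Using Bayes' theorem:

P(H|E) = P(E|H) × P(H) / P(E)
       = 0.6349 × 0.5820 / 0.4618
       = 0.36951180 / 0.4618
       = 0.8002

The evidence strengthens our belief in H.
Prior: 0.5820 → Posterior: 0.8002


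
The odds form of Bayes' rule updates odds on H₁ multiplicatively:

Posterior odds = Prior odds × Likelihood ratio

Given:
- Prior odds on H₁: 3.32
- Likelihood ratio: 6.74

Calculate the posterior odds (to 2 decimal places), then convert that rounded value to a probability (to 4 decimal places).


Step 1: Calculate posterior odds
Posterior odds = Prior odds × LR
               = 3.32 × 6.74
               = 22.38

Step 2: Convert to probability
P(H₁|E) = Posterior odds / (1 + Posterior odds)
       = 22.38 / (1 + 22.38)
       = 22.38 / 23.38
       = 0.9572

The evidence increased P(H₁) from 0.7685 to 0.9572.


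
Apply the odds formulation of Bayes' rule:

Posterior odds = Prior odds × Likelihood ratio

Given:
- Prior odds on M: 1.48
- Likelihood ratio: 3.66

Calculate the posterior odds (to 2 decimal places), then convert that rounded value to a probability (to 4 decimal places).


Step 1: Calculate posterior odds
Posterior odds = Prior odds × LR
               = 1.48 × 3.66
               = 5.42

Step 2: Convert to probability
P(M|E) = Posterior odds / (1 + Posterior odds)
       = 5.42 / (1 + 5.42)
       = 5.42 / 6.42
       = 0.8442

The evidence increased P(M) from 0.5968 to 0.8442.


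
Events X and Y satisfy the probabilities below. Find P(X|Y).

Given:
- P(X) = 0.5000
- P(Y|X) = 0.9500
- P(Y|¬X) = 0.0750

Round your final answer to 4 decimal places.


Bayes' theorem: P(X|Y) = P(Y|X) × P(X) / P(Y)

Step 1: Calculate P(Y) using law of total probability
P(Y) = P(Y|X)P(X) + P(Y|¬X)P(¬X)
     = 0.9500 × 0.5000 + 0.0750 × 0.5000
     = 0.47500000 + 0.03750000
     = 0.51250000

Step 2: Apply Bayes' theorem
P(X|Y) = P(Y|X) × P(X) / P(Y)
       = 0.47500000 / 0.51250000
       = 0.9268


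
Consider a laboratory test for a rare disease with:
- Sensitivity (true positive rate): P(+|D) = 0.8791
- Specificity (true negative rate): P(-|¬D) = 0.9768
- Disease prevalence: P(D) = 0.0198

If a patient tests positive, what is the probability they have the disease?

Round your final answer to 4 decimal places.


Let D = has disease, + = positive test

Given:
- P(D) = 0.0198 (prevalence)
- P(+|D) = 0.8791 (sensitivity)
- P(-|¬D) = 0.9768 (specificity)
- P(+|¬D) = 0.0232 (false positive rate = 1 - specificity)

Step 1: Find P(+)
P(+) = P(+|D)P(D) + P(+|¬D)P(¬D)
     = 0.8791 × 0.0198 + 0.0232 × 0.9802
     = 0.01740618 + 0.02274064
     = 0.04014682

Step 2: Apply Bayes' theorem for P(D|+)
P(D|+) = P(+|D)P(D) / P(+)
       = 0.01740618 / 0.04014682
       = 0.4336


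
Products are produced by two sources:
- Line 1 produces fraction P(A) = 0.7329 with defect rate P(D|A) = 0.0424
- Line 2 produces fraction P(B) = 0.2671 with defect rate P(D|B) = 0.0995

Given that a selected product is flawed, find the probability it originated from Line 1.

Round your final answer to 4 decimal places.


Let A = from Line 1, D = flawed

Given:
- P(A) = 0.7329, P(B) = 0.2671
- P(D|A) = 0.0424, P(D|B) = 0.0995

Step 1: Find P(D)
P(D) = P(D|A)P(A) + P(D|B)P(B)
     = 0.0424 × 0.7329 + 0.0995 × 0.2671
     = 0.03107496 + 0.02657645
     = 0.05765141

Step 2: Apply Bayes' theorem
P(A|D) = P(D|A)P(A) / P(D)
       = 0.03107496 / 0.05765141
       = 0.5390


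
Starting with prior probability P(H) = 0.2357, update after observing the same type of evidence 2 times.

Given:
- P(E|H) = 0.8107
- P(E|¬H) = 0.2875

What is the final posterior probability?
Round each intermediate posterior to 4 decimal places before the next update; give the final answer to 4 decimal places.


Sequential Bayesian updating:

Initial prior: P(H) = 0.2357

Update 1:
  P(E) = 0.8107 × 0.2357 + 0.2875 × 0.7643 = 0.19108199 + 0.21973625 = 0.41081824
  P(H|E) = 0.19108199 / 0.41081824 = 0.4651

Update 2:
  P(E) = 0.8107 × 0.4651 + 0.2875 × 0.5349 = 0.37705657 + 0.15378375 = 0.53084032
  P(H|E) = 0.37705657 / 0.53084032 = 0.7103

Final posterior: 0.7103


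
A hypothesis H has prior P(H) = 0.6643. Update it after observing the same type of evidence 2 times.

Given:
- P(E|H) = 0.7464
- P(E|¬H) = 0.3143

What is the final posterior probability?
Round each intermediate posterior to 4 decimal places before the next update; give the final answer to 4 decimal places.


Sequential Bayesian updating:

Initial prior: P(H) = 0.6643

Update 1:
  P(E) = 0.7464 × 0.6643 + 0.3143 × 0.3357 = 0.49583352 + 0.10551051 = 0.60134403
  P(H|E) = 0.49583352 / 0.60134403 = 0.8245

Update 2:
  P(E) = 0.7464 × 0.8245 + 0.3143 × 0.1755 = 0.61540680 + 0.05515965 = 0.67056645
  P(H|E) = 0.61540680 / 0.67056645 = 0.9177

Final posterior: 0.9177


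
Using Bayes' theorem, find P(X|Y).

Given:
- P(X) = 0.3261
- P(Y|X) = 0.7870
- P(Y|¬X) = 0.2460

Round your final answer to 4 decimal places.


Bayes' theorem: P(X|Y) = P(Y|X) × P(X) / P(Y)

Step 1: Calculate P(Y) using law of total probability
P(Y) = P(Y|X)P(X) + P(Y|¬X)P(¬X)
     = 0.7870 × 0.3261 + 0.2460 × 0.6739
     = 0.25664070 + 0.16577940
     = 0.42242010

Step 2: Apply Bayes' theorem
P(X|Y) = P(Y|X) × P(X) / P(Y)
       = 0.25664070 / 0.42242010
       = 0.6075


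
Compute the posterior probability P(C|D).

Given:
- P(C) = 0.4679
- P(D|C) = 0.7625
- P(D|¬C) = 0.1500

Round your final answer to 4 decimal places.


Bayes' theorem: P(C|D) = P(D|C) × P(C) / P(D)

Step 1: Calculate P(D) using law of total probability
P(D) = P(D|C)P(C) + P(D|¬C)P(¬C)
     = 0.7625 × 0.4679 + 0.1500 × 0.5321
     = 0.35677375 + 0.07981500
     = 0.43658875

Step 2: Apply Bayes' theorem
P(C|D) = P(D|C) × P(C) / P(D)
       = 0.35677375 / 0.43658875
       = 0.8172


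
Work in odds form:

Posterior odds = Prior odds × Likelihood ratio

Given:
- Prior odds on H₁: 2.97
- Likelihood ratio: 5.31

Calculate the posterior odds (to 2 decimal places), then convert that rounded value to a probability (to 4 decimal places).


Step 1: Calculate posterior odds
Posterior odds = Prior odds × LR
               = 2.97 × 5.31
               = 15.77

Step 2: Convert to probability
P(H₁|E) = Posterior odds / (1 + Posterior odds)
       = 15.77 / (1 + 15.77)
       = 15.77 / 16.77
       = 0.9404

The evidence increased P(H₁) from 0.7481 to 0.9404.


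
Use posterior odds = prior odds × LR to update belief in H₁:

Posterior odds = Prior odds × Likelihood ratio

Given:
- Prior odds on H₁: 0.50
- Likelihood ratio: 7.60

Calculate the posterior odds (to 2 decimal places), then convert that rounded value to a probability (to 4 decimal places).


Step 1: Calculate posterior odds
Posterior odds = Prior odds × LR
               = 0.50 × 7.60
               = 3.80

Step 2: Convert to probability
P(H₁|E) = Posterior odds / (1 + Posterior odds)
       = 3.80 / (1 + 3.80)
       = 3.80 / 4.80
       = 0.7917

The evidence increased P(H₁) from 0.3333 to 0.7917.


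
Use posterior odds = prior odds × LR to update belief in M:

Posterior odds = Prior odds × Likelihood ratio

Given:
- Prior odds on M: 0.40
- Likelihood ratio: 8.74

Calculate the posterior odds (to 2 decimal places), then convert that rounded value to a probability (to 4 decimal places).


Step 1: Calculate posterior odds
Posterior odds = Prior odds × LR
               = 0.40 × 8.74
               = 3.50

Step 2: Convert to probability
P(M|E) = Posterior odds / (1 + Posterior odds)
       = 3.50 / (1 + 3.50)
       = 3.50 / 4.50
       = 0.7778

The evidence increased P(M) from 0.2857 to 0.7778.


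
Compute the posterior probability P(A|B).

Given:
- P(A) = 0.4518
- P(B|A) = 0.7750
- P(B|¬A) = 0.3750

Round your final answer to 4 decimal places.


Bayes' theorem: P(A|B) = P(B|A) × P(A) / P(B)

Step 1: Calculate P(B) using law of total probability
P(B) = P(B|A)P(A) + P(B|¬A)P(¬A)
     = 0.7750 × 0.4518 + 0.3750 × 0.5482
     = 0.35014500 + 0.20557500
     = 0.55572000

Step 2: Apply Bayes' theorem
P(A|B) = P(B|A) × P(A) / P(B)
       = 0.35014500 / 0.55572000
       = 0.6301


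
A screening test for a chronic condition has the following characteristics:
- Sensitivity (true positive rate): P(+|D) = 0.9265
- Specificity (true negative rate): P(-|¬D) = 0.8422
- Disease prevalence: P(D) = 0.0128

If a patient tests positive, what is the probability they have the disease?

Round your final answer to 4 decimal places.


Let D = has disease, + = positive test

Given:
- P(D) = 0.0128 (prevalence)
- P(+|D) = 0.9265 (sensitivity)
- P(-|¬D) = 0.8422 (specificity)
- P(+|¬D) = 0.1578 (false positive rate = 1 - specificity)

Step 1: Find P(+)
P(+) = P(+|D)P(D) + P(+|¬D)P(¬D)
     = 0.9265 × 0.0128 + 0.1578 × 0.9872
     = 0.01185920 + 0.15578016
     = 0.16763936

Step 2: Apply Bayes' theorem for P(D|+)
P(D|+) = P(+|D)P(D) / P(+)
       = 0.01185920 / 0.16763936
       = 0.0707


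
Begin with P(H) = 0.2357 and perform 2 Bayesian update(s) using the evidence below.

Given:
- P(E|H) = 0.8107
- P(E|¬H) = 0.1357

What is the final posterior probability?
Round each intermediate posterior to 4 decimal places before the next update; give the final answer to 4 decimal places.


Sequential Bayesian updating:

Initial prior: P(H) = 0.2357

Update 1:
  P(E) = 0.8107 × 0.2357 + 0.1357 × 0.7643 = 0.19108199 + 0.10371551 = 0.29479750
  P(H|E) = 0.19108199 / 0.29479750 = 0.6482

Update 2:
  P(E) = 0.8107 × 0.6482 + 0.1357 × 0.3518 = 0.52549574 + 0.04773926 = 0.57323500
  P(H|E) = 0.52549574 / 0.57323500 = 0.9167

Final posterior: 0.9167


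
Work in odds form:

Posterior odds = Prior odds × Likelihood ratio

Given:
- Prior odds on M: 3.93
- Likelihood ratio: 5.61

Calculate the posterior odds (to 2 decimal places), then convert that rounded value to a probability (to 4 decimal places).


Step 1: Calculate posterior odds
Posterior odds = Prior odds × LR
               = 3.93 × 5.61
               = 22.05

Step 2: Convert to probability
P(M|E) = Posterior odds / (1 + Posterior odds)
       = 22.05 / (1 + 22.05)
       = 22.05 / 23.05
       = 0.9566

The evidence increased P(M) from 0.7972 to 0.9566.


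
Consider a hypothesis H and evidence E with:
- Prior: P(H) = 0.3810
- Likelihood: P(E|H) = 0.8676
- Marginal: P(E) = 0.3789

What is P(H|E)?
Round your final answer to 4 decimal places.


Using Bayes' theorem:

P(H|E) = P(E|H) × P(H) / P(E)
       = 0.8676 × 0.3810 / 0.3789
       = 0.33055560 / 0.3789
       = 0.8724

The evidence strengthens our belief in H.
Prior: 0.3810 → Posterior: 0.8724


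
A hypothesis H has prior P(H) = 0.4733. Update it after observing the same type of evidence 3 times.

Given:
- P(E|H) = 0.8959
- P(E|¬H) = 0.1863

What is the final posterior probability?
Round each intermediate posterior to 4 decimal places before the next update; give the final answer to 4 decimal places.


Sequential Bayesian updating:

Initial prior: P(H) = 0.4733

Update 1:
  P(E) = 0.8959 × 0.4733 + 0.1863 × 0.5267 = 0.42402947 + 0.09812421 = 0.52215368
  P(H|E) = 0.42402947 / 0.52215368 = 0.8121

Update 2:
  P(E) = 0.8959 × 0.8121 + 0.1863 × 0.1879 = 0.72756039 + 0.03500577 = 0.76256616
  P(H|E) = 0.72756039 / 0.76256616 = 0.9541

Update 3:
  P(E) = 0.8959 × 0.9541 + 0.1863 × 0.0459 = 0.85477819 + 0.00855117 = 0.86332936
  P(H|E) = 0.85477819 / 0.86332936 = 0.9901

Final posterior: 0.9901


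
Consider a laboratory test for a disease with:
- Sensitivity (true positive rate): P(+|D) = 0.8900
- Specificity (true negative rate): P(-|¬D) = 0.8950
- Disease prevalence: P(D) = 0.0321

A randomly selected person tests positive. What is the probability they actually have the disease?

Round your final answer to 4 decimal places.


Let D = has disease, + = positive test

Given:
- P(D) = 0.0321 (prevalence)
- P(+|D) = 0.8900 (sensitivity)
- P(-|¬D) = 0.8950 (specificity)
- P(+|¬D) = 0.1050 (false positive rate = 1 - specificity)

Step 1: Find P(+)
P(+) = P(+|D)P(D) + P(+|¬D)P(¬D)
     = 0.8900 × 0.0321 + 0.1050 × 0.9679
     = 0.02856900 + 0.10162950
     = 0.13019850

Step 2: Apply Bayes' theorem for P(D|+)
P(D|+) = P(+|D)P(D) / P(+)
       = 0.02856900 / 0.13019850
       = 0.2194


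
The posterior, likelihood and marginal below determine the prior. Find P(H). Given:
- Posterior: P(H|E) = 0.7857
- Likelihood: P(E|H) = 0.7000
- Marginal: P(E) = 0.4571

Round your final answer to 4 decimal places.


From Bayes' theorem: P(H|E) = P(E|H) × P(H) / P(E)

Rearranging for P(H):
P(H) = P(H|E) × P(E) / P(E|H)
     = 0.7857 × 0.4571 / 0.7000
     = 0.35914347 / 0.7000
     = 0.5131


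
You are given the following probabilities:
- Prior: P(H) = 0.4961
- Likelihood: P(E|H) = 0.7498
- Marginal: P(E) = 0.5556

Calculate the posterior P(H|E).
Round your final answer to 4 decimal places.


Using Bayes' theorem:

P(H|E) = P(E|H) × P(H) / P(E)
       = 0.7498 × 0.4961 / 0.5556
       = 0.37197578 / 0.5556
       = 0.6695

The evidence strengthens our belief in H.
Prior: 0.4961 → Posterior: 0.6695


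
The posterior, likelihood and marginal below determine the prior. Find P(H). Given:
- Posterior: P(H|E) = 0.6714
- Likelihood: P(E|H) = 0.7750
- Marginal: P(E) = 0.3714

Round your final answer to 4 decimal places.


From Bayes' theorem: P(H|E) = P(E|H) × P(H) / P(E)

Rearranging for P(H):
P(H) = P(H|E) × P(E) / P(E|H)
     = 0.6714 × 0.3714 / 0.7750
     = 0.24935796 / 0.7750
     = 0.3218


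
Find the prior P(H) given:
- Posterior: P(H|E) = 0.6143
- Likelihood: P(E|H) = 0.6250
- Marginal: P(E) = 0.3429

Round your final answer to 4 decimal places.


From Bayes' theorem: P(H|E) = P(E|H) × P(H) / P(E)

Rearranging for P(H):
P(H) = P(H|E) × P(E) / P(E|H)
     = 0.6143 × 0.3429 / 0.6250
     = 0.21064347 / 0.6250
     = 0.3370


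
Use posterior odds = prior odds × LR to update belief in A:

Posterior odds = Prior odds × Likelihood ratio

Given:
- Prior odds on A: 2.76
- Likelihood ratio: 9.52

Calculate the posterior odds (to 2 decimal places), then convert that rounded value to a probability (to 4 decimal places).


Step 1: Calculate posterior odds
Posterior odds = Prior odds × LR
               = 2.76 × 9.52
               = 26.28

Step 2: Convert to probability
P(A|E) = Posterior odds / (1 + Posterior odds)
       = 26.28 / (1 + 26.28)
       = 26.28 / 27.28
       = 0.9633

The evidence increased P(A) from 0.7340 to 0.9633.


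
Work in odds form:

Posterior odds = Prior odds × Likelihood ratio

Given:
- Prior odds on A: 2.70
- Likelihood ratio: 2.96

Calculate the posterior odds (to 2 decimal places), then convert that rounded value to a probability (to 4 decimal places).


Step 1: Calculate posterior odds
Posterior odds = Prior odds × LR
               = 2.70 × 2.96
               = 7.99

Step 2: Convert to probability
P(A|E) = Posterior odds / (1 + Posterior odds)
       = 7.99 / (1 + 7.99)
       = 7.99 / 8.99
       = 0.8888

The evidence increased P(A) from 0.7297 to 0.8888.


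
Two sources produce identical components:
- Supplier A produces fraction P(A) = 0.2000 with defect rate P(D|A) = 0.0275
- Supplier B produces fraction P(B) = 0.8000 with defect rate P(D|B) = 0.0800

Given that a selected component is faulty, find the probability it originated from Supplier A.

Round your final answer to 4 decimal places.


Let A = from Supplier A, D = faulty

Given:
- P(A) = 0.2000, P(B) = 0.8000
- P(D|A) = 0.0275, P(D|B) = 0.0800

Step 1: Find P(D)
P(D) = P(D|A)P(A) + P(D|B)P(B)
     = 0.0275 × 0.2000 + 0.0800 × 0.8000
     = 0.00550000 + 0.06400000
     = 0.06950000

Step 2: Apply Bayes' theorem
P(A|D) = P(D|A)P(A) / P(D)
       = 0.00550000 / 0.06950000
       = 0.0791


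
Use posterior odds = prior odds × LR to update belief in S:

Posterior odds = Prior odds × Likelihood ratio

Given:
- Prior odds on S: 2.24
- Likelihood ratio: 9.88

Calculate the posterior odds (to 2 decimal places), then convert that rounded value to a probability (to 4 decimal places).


Step 1: Calculate posterior odds
Posterior odds = Prior odds × LR
               = 2.24 × 9.88
               = 22.13

Step 2: Convert to probability
P(S|E) = Posterior odds / (1 + Posterior odds)
       = 22.13 / (1 + 22.13)
       = 22.13 / 23.13
       = 0.9568

The evidence increased P(S) from 0.6914 to 0.9568.


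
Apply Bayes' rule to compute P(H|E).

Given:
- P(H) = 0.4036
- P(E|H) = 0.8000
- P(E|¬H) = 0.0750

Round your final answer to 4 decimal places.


Bayes' theorem: P(H|E) = P(E|H) × P(H) / P(E)

Step 1: Calculate P(E) using law of total probability
P(E) = P(E|H)P(H) + P(E|¬H)P(¬H)
     = 0.8000 × 0.4036 + 0.0750 × 0.5964
     = 0.32288000 + 0.04473000
     = 0.36761000

Step 2: Apply Bayes' theorem
P(H|E) = P(E|H) × P(H) / P(E)
       = 0.32288000 / 0.36761000
       = 0.8783


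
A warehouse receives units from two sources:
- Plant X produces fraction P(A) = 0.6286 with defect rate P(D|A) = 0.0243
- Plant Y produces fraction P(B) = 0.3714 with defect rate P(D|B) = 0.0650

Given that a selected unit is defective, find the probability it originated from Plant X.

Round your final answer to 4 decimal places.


Let A = from Plant X, D = defective

Given:
- P(A) = 0.6286, P(B) = 0.3714
- P(D|A) = 0.0243, P(D|B) = 0.0650

Step 1: Find P(D)
P(D) = P(D|A)P(A) + P(D|B)P(B)
     = 0.0243 × 0.6286 + 0.0650 × 0.3714
     = 0.01527498 + 0.02414100
     = 0.03941598

Step 2: Apply Bayes' theorem
P(A|D) = P(D|A)P(A) / P(D)
       = 0.01527498 / 0.03941598
       = 0.3875


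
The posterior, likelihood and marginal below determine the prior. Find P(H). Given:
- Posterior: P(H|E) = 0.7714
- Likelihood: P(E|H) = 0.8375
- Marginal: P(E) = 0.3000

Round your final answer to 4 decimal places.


From Bayes' theorem: P(H|E) = P(E|H) × P(H) / P(E)

Rearranging for P(H):
P(H) = P(H|E) × P(E) / P(E|H)
     = 0.7714 × 0.3000 / 0.8375
     = 0.23142000 / 0.8375
     = 0.2763


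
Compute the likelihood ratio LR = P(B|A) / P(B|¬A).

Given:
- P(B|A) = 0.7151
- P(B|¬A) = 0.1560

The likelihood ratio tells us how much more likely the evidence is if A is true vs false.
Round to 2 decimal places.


Likelihood Ratio (LR) = P(B|A) / P(B|¬A)

LR = 0.7151 / 0.1560
   = 4.58

The evidence is 4.58 times more likely if A is true than if A is false.
Since LR > 1, the evidence supports A over ¬A.


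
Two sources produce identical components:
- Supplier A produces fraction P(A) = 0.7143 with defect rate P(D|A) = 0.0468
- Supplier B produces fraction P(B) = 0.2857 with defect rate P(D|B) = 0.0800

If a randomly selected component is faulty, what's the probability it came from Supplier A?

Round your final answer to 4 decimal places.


Let A = from Supplier A, D = faulty

Given:
- P(A) = 0.7143, P(B) = 0.2857
- P(D|A) = 0.0468, P(D|B) = 0.0800

Step 1: Find P(D)
P(D) = P(D|A)P(A) + P(D|B)P(B)
     = 0.0468 × 0.7143 + 0.0800 × 0.2857
     = 0.03342924 + 0.02285600
     = 0.05628524

Step 2: Apply Bayes' theorem
P(A|D) = P(D|A)P(A) / P(D)
       = 0.03342924 / 0.05628524
       = 0.5939


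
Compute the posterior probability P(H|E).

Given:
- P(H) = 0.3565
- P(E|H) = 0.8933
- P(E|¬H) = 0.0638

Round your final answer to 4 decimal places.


Bayes' theorem: P(H|E) = P(E|H) × P(H) / P(E)

Step 1: Calculate P(E) using law of total probability
P(E) = P(E|H)P(H) + P(E|¬H)P(¬H)
     = 0.8933 × 0.3565 + 0.0638 × 0.6435
     = 0.31846145 + 0.04105530
     = 0.35951675

Step 2: Apply Bayes' theorem
P(H|E) = P(E|H) × P(H) / P(E)
       = 0.31846145 / 0.35951675
       = 0.8858


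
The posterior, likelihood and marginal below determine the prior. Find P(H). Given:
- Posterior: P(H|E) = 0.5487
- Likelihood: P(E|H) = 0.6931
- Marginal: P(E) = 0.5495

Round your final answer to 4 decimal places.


From Bayes' theorem: P(H|E) = P(E|H) × P(H) / P(E)

Rearranging for P(H):
P(H) = P(H|E) × P(E) / P(E|H)
     = 0.5487 × 0.5495 / 0.6931
     = 0.30151065 / 0.6931
     = 0.4350


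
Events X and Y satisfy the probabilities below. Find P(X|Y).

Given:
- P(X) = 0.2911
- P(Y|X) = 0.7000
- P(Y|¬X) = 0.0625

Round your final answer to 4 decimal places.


Bayes' theorem: P(X|Y) = P(Y|X) × P(X) / P(Y)

Step 1: Calculate P(Y) using law of total probability
P(Y) = P(Y|X)P(X) + P(Y|¬X)P(¬X)
     = 0.7000 × 0.2911 + 0.0625 × 0.7089
     = 0.20377000 + 0.04430625
     = 0.24807625

Step 2: Apply Bayes' theorem
P(X|Y) = P(Y|X) × P(X) / P(Y)
       = 0.20377000 / 0.24807625
       = 0.8214


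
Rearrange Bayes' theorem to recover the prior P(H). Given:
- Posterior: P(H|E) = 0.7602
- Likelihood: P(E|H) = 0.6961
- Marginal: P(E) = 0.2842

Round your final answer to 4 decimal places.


From Bayes' theorem: P(H|E) = P(E|H) × P(H) / P(E)

Rearranging for P(H):
P(H) = P(H|E) × P(E) / P(E|H)
     = 0.7602 × 0.2842 / 0.6961
     = 0.21604884 / 0.6961
     = 0.3104


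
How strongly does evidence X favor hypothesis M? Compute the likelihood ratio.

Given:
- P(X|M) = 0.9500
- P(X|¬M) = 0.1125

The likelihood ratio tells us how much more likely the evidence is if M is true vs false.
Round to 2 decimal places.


Likelihood Ratio (LR) = P(X|M) / P(X|¬M)

LR = 0.9500 / 0.1125
   = 8.44

The evidence is 8.44 times more likely if M is true than if M is false.
Because LR exceeds 1, X is evidence for M.


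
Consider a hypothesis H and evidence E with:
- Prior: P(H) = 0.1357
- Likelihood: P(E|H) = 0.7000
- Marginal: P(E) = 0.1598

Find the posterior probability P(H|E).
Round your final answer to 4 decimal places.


Using Bayes' theorem:

P(H|E) = P(E|H) × P(H) / P(E)
       = 0.7000 × 0.1357 / 0.1598
       = 0.09499000 / 0.1598
       = 0.5944

The evidence strengthens our belief in H.
Prior: 0.1357 → Posterior: 0.5944


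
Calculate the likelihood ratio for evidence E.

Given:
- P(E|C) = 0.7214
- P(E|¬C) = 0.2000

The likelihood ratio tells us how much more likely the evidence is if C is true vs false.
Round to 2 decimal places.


Likelihood Ratio (LR) = P(E|C) / P(E|¬C)

LR = 0.7214 / 0.2000
   = 3.61

The evidence is 3.61 times more likely if C is true than if C is false.
Since LR > 1, the evidence supports C over ¬C.


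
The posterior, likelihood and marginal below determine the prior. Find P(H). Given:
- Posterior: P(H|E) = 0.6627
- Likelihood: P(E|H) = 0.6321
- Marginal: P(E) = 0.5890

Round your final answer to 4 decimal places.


From Bayes' theorem: P(H|E) = P(E|H) × P(H) / P(E)

Rearranging for P(H):
P(H) = P(H|E) × P(E) / P(E|H)
     = 0.6627 × 0.5890 / 0.6321
     = 0.39033030 / 0.6321
     = 0.6175


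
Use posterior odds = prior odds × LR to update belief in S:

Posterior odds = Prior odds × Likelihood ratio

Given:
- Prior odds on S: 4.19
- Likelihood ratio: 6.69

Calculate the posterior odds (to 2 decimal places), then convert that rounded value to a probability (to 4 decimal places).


Step 1: Calculate posterior odds
Posterior odds = Prior odds × LR
               = 4.19 × 6.69
               = 28.03

Step 2: Convert to probability
P(S|E) = Posterior odds / (1 + Posterior odds)
       = 28.03 / (1 + 28.03)
       = 28.03 / 29.03
       = 0.9656

The evidence increased P(S) from 0.8073 to 0.9656.


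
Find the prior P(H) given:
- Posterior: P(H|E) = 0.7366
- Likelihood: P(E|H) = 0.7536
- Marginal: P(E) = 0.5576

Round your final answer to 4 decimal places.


From Bayes' theorem: P(H|E) = P(E|H) × P(H) / P(E)

Rearranging for P(H):
P(H) = P(H|E) × P(E) / P(E|H)
     = 0.7366 × 0.5576 / 0.7536
     = 0.41072816 / 0.7536
     = 0.5450


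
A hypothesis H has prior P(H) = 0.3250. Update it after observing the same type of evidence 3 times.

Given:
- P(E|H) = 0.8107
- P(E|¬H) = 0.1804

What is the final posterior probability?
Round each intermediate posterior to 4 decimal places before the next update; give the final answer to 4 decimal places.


Sequential Bayesian updating:

Initial prior: P(H) = 0.3250

Update 1:
  P(E) = 0.8107 × 0.3250 + 0.1804 × 0.6750 = 0.26347750 + 0.12177000 = 0.38524750
  P(H|E) = 0.26347750 / 0.38524750 = 0.6839

Update 2:
  P(E) = 0.8107 × 0.6839 + 0.1804 × 0.3161 = 0.55443773 + 0.05702444 = 0.61146217
  P(H|E) = 0.55443773 / 0.61146217 = 0.9067

Update 3:
  P(E) = 0.8107 × 0.9067 + 0.1804 × 0.0933 = 0.73506169 + 0.01683132 = 0.75189301
  P(H|E) = 0.73506169 / 0.75189301 = 0.9776

Final posterior: 0.9776


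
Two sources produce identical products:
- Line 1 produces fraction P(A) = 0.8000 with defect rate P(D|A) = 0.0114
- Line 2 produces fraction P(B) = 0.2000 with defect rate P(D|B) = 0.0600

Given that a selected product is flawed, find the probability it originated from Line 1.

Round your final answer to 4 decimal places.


Let A = from Line 1, D = flawed

Given:
- P(A) = 0.8000, P(B) = 0.2000
- P(D|A) = 0.0114, P(D|B) = 0.0600

Step 1: Find P(D)
P(D) = P(D|A)P(A) + P(D|B)P(B)
     = 0.0114 × 0.8000 + 0.0600 × 0.2000
     = 0.00912000 + 0.01200000
     = 0.02112000

Step 2: Apply Bayes' theorem
P(A|D) = P(D|A)P(A) / P(D)
       = 0.00912000 / 0.02112000
       = 0.4318


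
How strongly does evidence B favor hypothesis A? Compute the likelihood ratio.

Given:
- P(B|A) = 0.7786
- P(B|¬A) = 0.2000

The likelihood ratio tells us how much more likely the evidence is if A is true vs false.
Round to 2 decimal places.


Likelihood Ratio (LR) = P(B|A) / P(B|¬A)

LR = 0.7786 / 0.2000
   = 3.89

The evidence is 3.89 times more likely if A is true than if A is false.
Because LR exceeds 1, B is evidence for A.


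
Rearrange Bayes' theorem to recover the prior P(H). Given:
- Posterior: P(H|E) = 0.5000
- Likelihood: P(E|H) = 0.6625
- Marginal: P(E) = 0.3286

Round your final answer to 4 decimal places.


From Bayes' theorem: P(H|E) = P(E|H) × P(H) / P(E)

Rearranging for P(H):
P(H) = P(H|E) × P(E) / P(E|H)
     = 0.5000 × 0.3286 / 0.6625
     = 0.16430000 / 0.6625
     = 0.2480


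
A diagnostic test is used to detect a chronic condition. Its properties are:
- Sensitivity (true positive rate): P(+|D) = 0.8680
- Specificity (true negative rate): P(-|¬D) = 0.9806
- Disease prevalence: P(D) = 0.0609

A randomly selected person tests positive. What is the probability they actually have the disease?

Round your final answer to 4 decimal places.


Let D = has disease, + = positive test

Given:
- P(D) = 0.0609 (prevalence)
- P(+|D) = 0.8680 (sensitivity)
- P(-|¬D) = 0.9806 (specificity)
- P(+|¬D) = 0.0194 (false positive rate = 1 - specificity)

Step 1: Find P(+)
P(+) = P(+|D)P(D) + P(+|¬D)P(¬D)
     = 0.8680 × 0.0609 + 0.0194 × 0.9391
     = 0.05286120 + 0.01821854
     = 0.07107974

Step 2: Apply Bayes' theorem for P(D|+)
P(D|+) = P(+|D)P(D) / P(+)
       = 0.05286120 / 0.07107974
       = 0.7437


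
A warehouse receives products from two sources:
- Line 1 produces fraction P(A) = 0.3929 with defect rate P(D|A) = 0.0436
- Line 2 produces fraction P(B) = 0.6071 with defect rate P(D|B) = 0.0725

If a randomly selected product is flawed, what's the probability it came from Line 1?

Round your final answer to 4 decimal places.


Let A = from Line 1, D = flawed

Given:
- P(A) = 0.3929, P(B) = 0.6071
- P(D|A) = 0.0436, P(D|B) = 0.0725

Step 1: Find P(D)
P(D) = P(D|A)P(A) + P(D|B)P(B)
     = 0.0436 × 0.3929 + 0.0725 × 0.6071
     = 0.01713044 + 0.04401475
     = 0.06114519

Step 2: Apply Bayes' theorem
P(A|D) = P(D|A)P(A) / P(D)
       = 0.01713044 / 0.06114519
       = 0.2802


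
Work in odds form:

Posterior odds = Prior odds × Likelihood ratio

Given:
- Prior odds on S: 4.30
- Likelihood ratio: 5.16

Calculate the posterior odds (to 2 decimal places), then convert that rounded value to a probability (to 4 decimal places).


Step 1: Calculate posterior odds
Posterior odds = Prior odds × LR
               = 4.30 × 5.16
               = 22.19

Step 2: Convert to probability
P(S|E) = Posterior odds / (1 + Posterior odds)
       = 22.19 / (1 + 22.19)
       = 22.19 / 23.19
       = 0.9569

The evidence increased P(S) from 0.8113 to 0.9569.


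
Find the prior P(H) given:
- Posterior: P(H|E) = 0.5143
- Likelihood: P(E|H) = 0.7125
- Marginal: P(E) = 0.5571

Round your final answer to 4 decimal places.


From Bayes' theorem: P(H|E) = P(E|H) × P(H) / P(E)

Rearranging for P(H):
P(H) = P(H|E) × P(E) / P(E|H)
     = 0.5143 × 0.5571 / 0.7125
     = 0.28651653 / 0.7125
     = 0.4021


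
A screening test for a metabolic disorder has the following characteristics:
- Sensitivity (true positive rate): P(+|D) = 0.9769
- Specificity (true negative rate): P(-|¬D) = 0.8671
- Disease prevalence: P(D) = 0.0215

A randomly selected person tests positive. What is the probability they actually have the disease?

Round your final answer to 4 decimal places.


Let D = has disease, + = positive test

Given:
- P(D) = 0.0215 (prevalence)
- P(+|D) = 0.9769 (sensitivity)
- P(-|¬D) = 0.8671 (specificity)
- P(+|¬D) = 0.1329 (false positive rate = 1 - specificity)

Step 1: Find P(+)
P(+) = P(+|D)P(D) + P(+|¬D)P(¬D)
     = 0.9769 × 0.0215 + 0.1329 × 0.9785
     = 0.02100335 + 0.13004265
     = 0.15104600

Step 2: Apply Bayes' theorem for P(D|+)
P(D|+) = P(+|D)P(D) / P(+)
       = 0.02100335 / 0.15104600
       = 0.1391


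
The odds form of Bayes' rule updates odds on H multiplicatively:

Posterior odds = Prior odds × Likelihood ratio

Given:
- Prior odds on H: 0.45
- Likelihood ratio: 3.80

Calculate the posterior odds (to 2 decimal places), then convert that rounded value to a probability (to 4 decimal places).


Step 1: Calculate posterior odds
Posterior odds = Prior odds × LR
               = 0.45 × 3.80
               = 1.71

Step 2: Convert to probability
P(H|E) = Posterior odds / (1 + Posterior odds)
       = 1.71 / (1 + 1.71)
       = 1.71 / 2.71
       = 0.6310

The evidence increased P(H) from 0.3103 to 0.6310.


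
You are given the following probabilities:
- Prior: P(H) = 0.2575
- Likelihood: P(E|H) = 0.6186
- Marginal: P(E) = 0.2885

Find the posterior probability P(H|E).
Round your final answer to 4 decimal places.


Using Bayes' theorem:

P(H|E) = P(E|H) × P(H) / P(E)
       = 0.6186 × 0.2575 / 0.2885
       = 0.15928950 / 0.2885
       = 0.5521

The evidence strengthens our belief in H.
Prior: 0.2575 → Posterior: 0.5521


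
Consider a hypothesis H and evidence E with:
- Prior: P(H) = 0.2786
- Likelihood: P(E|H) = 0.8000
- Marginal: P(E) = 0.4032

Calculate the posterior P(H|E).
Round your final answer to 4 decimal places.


Using Bayes' theorem:

P(H|E) = P(E|H) × P(H) / P(E)
       = 0.8000 × 0.2786 / 0.4032
       = 0.22288000 / 0.4032
       = 0.5528

The evidence strengthens our belief in H.
Prior: 0.2786 → Posterior: 0.5528


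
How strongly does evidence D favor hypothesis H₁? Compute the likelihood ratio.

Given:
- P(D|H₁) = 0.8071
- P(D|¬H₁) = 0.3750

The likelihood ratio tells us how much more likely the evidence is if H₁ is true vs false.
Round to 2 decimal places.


Likelihood Ratio (LR) = P(D|H₁) / P(D|¬H₁)

LR = 0.8071 / 0.3750
   = 2.15

The evidence is 2.15 times more likely if H₁ is true than if H₁ is false.
LR > 1, so observing D raises the odds in favor of H₁.


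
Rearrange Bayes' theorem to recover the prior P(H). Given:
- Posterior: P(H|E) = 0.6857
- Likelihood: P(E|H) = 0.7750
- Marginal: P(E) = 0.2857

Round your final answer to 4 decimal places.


From Bayes' theorem: P(H|E) = P(E|H) × P(H) / P(E)

Rearranging for P(H):
P(H) = P(H|E) × P(E) / P(E|H)
     = 0.6857 × 0.2857 / 0.7750
     = 0.19590449 / 0.7750
     = 0.2528


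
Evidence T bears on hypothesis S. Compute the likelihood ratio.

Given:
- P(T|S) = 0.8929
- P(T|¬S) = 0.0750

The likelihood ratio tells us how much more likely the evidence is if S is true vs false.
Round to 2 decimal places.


Likelihood Ratio (LR) = P(T|S) / P(T|¬S)

LR = 0.8929 / 0.0750
   = 11.91

The evidence is 11.91 times more likely if S is true than if S is false.
Since LR > 1, the evidence supports S over ¬S.


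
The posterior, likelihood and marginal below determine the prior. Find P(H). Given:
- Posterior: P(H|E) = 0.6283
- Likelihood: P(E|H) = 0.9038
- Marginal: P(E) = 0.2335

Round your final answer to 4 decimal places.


From Bayes' theorem: P(H|E) = P(E|H) × P(H) / P(E)

Rearranging for P(H):
P(H) = P(H|E) × P(E) / P(E|H)
     = 0.6283 × 0.2335 / 0.9038
     = 0.14670805 / 0.9038
     = 0.1623


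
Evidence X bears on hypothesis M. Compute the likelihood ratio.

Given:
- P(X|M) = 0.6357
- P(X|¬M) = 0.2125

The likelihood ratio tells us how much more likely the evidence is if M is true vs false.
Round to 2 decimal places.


Likelihood Ratio (LR) = P(X|M) / P(X|¬M)

LR = 0.6357 / 0.2125
   = 2.99

The evidence is 2.99 times more likely if M is true than if M is false.
LR > 1, so observing X raises the odds in favor of M.


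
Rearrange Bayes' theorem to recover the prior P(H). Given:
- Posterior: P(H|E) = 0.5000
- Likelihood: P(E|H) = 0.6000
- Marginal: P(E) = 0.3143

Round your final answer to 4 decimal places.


From Bayes' theorem: P(H|E) = P(E|H) × P(H) / P(E)

Rearranging for P(H):
P(H) = P(H|E) × P(E) / P(E|H)
     = 0.5000 × 0.3143 / 0.6000
     = 0.15715000 / 0.6000
     = 0.2619


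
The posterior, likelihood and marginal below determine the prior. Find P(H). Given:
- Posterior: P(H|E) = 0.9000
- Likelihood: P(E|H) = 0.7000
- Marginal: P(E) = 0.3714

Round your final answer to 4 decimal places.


From Bayes' theorem: P(H|E) = P(E|H) × P(H) / P(E)

Rearranging for P(H):
P(H) = P(H|E) × P(E) / P(E|H)
     = 0.9000 × 0.3714 / 0.7000
     = 0.33426000 / 0.7000
     = 0.4775


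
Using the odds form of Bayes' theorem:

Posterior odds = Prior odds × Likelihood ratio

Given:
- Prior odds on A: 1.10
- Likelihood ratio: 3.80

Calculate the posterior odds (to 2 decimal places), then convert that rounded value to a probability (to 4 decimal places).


Step 1: Calculate posterior odds
Posterior odds = Prior odds × LR
               = 1.10 × 3.80
               = 4.18

Step 2: Convert to probability
P(A|E) = Posterior odds / (1 + Posterior odds)
       = 4.18 / (1 + 4.18)
       = 4.18 / 5.18
       = 0.8069

The evidence increased P(A) from 0.5238 to 0.8069.


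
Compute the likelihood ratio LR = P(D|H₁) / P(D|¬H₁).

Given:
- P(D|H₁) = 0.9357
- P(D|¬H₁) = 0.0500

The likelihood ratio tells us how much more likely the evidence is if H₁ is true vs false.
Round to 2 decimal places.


Likelihood Ratio (LR) = P(D|H₁) / P(D|¬H₁)

LR = 0.9357 / 0.0500
   = 18.71

The evidence is 18.71 times more likely if H₁ is true than if H₁ is false.
Since LR > 1, the evidence supports H₁ over ¬H₁.


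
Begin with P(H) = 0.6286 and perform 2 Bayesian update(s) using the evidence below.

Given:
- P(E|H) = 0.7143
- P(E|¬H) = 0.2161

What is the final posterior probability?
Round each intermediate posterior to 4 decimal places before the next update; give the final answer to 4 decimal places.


Sequential Bayesian updating:

Initial prior: P(H) = 0.6286

Update 1:
  P(E) = 0.7143 × 0.6286 + 0.2161 × 0.3714 = 0.44900898 + 0.08025954 = 0.52926852
  P(H|E) = 0.44900898 / 0.52926852 = 0.8484

Update 2:
  P(E) = 0.7143 × 0.8484 + 0.2161 × 0.1516 = 0.60601212 + 0.03276076 = 0.63877288
  P(H|E) = 0.60601212 / 0.63877288 = 0.9487

Final posterior: 0.9487


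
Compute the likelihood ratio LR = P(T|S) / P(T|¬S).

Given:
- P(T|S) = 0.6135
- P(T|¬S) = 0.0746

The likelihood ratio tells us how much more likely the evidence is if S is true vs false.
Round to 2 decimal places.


Likelihood Ratio (LR) = P(T|S) / P(T|¬S)

LR = 0.6135 / 0.0746
   = 8.22

The evidence is 8.22 times more likely if S is true than if S is false.
Because LR exceeds 1, T is evidence for S.


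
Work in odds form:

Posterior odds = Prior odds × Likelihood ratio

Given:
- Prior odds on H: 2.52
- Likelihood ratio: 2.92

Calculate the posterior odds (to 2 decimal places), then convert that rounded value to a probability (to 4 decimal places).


Step 1: Calculate posterior odds
Posterior odds = Prior odds × LR
               = 2.52 × 2.92
               = 7.36

Step 2: Convert to probability
P(H|E) = Posterior odds / (1 + Posterior odds)
       = 7.36 / (1 + 7.36)
       = 7.36 / 8.36
       = 0.8804

The evidence increased P(H) from 0.7159 to 0.8804.


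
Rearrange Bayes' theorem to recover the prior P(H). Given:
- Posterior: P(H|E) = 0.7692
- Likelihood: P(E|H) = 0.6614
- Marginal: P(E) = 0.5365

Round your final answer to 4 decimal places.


From Bayes' theorem: P(H|E) = P(E|H) × P(H) / P(E)

Rearranging for P(H):
P(H) = P(H|E) × P(E) / P(E|H)
     = 0.7692 × 0.5365 / 0.6614
     = 0.41267580 / 0.6614
     = 0.6239


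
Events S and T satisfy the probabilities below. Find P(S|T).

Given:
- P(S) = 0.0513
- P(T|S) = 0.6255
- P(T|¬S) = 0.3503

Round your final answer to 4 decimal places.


Bayes' theorem: P(S|T) = P(T|S) × P(S) / P(T)

Step 1: Calculate P(T) using law of total probability
P(T) = P(T|S)P(S) + P(T|¬S)P(¬S)
     = 0.6255 × 0.0513 + 0.3503 × 0.9487
     = 0.03208815 + 0.33232961
     = 0.36441776

Step 2: Apply Bayes' theorem
P(S|T) = P(T|S) × P(S) / P(T)
       = 0.03208815 / 0.36441776
       = 0.0881


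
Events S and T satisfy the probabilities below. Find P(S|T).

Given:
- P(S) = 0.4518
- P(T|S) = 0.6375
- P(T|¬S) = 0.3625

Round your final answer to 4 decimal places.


Bayes' theorem: P(S|T) = P(T|S) × P(S) / P(T)

Step 1: Calculate P(T) using law of total probability
P(T) = P(T|S)P(S) + P(T|¬S)P(¬S)
     = 0.6375 × 0.4518 + 0.3625 × 0.5482
     = 0.28802250 + 0.19872250
     = 0.48674500

Step 2: Apply Bayes' theorem
P(S|T) = P(T|S) × P(S) / P(T)
       = 0.28802250 / 0.48674500
       = 0.5917


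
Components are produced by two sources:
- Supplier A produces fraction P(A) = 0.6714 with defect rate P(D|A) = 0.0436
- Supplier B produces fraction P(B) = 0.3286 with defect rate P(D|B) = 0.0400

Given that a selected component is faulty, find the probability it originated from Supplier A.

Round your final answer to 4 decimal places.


Let A = from Supplier A, D = faulty

Given:
- P(A) = 0.6714, P(B) = 0.3286
- P(D|A) = 0.0436, P(D|B) = 0.0400

Step 1: Find P(D)
P(D) = P(D|A)P(A) + P(D|B)P(B)
     = 0.0436 × 0.6714 + 0.0400 × 0.3286
     = 0.02927304 + 0.01314400
     = 0.04241704

Step 2: Apply Bayes' theorem
P(A|D) = P(D|A)P(A) / P(D)
       = 0.02927304 / 0.04241704
       = 0.6901
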